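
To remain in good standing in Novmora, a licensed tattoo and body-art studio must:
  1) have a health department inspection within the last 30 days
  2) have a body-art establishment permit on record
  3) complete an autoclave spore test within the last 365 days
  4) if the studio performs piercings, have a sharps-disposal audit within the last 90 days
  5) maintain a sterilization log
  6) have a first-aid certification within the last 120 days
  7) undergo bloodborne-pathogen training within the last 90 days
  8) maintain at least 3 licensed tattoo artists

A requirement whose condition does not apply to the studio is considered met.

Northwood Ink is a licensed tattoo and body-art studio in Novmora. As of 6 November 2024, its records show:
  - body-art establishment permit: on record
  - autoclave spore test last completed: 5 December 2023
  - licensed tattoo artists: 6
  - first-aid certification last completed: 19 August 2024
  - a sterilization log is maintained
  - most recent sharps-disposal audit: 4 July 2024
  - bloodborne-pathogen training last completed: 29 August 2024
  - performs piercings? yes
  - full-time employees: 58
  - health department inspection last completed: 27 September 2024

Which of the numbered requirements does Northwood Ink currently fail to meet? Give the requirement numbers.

1. health department inspection 40 days ago vs limit 30 → not met
2. body-art establishment permit present → met
3. autoclave spore test 337 days ago vs limit 365 → met
4. condition 'performs piercings' holds; sharps-disposal audit 125 days ago vs limit 90 → not met
5. sterilization log present → met
6. first-aid certification 79 days ago vs limit 120 → met
7. bloodborne-pathogen training 69 days ago vs limit 90 → met
8. licensed tattoo artists 6 ≥ 3 → met
Not met: 1, 4

1, 4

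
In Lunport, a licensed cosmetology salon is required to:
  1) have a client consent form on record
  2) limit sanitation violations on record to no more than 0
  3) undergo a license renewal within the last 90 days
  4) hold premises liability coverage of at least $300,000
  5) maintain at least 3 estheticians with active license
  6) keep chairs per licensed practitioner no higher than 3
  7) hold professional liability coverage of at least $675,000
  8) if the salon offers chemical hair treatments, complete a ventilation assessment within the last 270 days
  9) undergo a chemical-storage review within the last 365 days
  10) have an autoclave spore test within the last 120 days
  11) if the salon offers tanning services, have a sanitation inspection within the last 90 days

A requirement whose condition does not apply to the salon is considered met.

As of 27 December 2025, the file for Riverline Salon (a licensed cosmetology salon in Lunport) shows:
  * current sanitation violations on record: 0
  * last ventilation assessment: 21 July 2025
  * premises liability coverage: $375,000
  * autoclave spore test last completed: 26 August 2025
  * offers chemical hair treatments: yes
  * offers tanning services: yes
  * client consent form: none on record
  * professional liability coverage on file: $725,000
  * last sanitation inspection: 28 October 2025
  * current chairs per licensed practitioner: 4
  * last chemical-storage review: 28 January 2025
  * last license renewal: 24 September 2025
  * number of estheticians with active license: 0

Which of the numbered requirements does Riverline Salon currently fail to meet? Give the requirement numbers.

1, 3, 5, 6, 10

1. client consent form absent → not met
2. sanitation violations on record 0 ≤ 0 → met
3. license renewal 94 days ago vs limit 90 → not met
4. premises liability coverage $375,000 ≥ $300,000 → met
5. estheticians with active license 0 < 3 → not met
6. chairs per licensed practitioner 4 > 3 → not met
7. professional liability coverage $725,000 ≥ $675,000 → met
8. condition 'offers chemical hair treatments' holds; ventilation assessment 159 days ago vs limit 270 → met
9. chemical-storage review 333 days ago vs limit 365 → met
10. autoclave spore test 123 days ago vs limit 120 → not met
11. condition 'offers tanning services' holds; sanitation inspection 60 days ago vs limit 90 → met
Not met: 1, 3, 5, 6, 10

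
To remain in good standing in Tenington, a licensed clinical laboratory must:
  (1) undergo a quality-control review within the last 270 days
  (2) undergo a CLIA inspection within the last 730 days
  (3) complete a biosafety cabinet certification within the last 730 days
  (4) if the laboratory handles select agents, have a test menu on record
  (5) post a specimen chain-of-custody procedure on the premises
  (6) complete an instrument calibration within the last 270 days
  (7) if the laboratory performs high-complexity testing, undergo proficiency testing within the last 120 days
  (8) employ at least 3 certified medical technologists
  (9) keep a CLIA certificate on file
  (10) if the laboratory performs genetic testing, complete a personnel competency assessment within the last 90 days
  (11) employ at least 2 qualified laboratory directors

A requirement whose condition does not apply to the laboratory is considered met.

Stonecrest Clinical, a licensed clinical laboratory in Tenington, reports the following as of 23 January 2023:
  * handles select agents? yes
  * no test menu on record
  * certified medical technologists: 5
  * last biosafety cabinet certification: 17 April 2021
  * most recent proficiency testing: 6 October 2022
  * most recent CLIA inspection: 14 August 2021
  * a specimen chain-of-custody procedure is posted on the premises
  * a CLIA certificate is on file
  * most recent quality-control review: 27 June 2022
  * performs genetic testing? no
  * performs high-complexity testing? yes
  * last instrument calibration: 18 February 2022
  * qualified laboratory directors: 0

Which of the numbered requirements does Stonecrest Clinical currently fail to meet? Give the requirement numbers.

4, 6, 11

1. quality-control review 210 days ago vs limit 270 → met
2. CLIA inspection 527 days ago vs limit 730 → met
3. biosafety cabinet certification 646 days ago vs limit 730 → met
4. condition 'handles select agents' holds; test menu absent → not met
5. specimen chain-of-custody procedure present → met
6. instrument calibration 339 days ago vs limit 270 → not met
7. condition 'performs high-complexity testing' holds; proficiency testing 109 days ago vs limit 120 → met
8. certified medical technologists 5 ≥ 3 → met
9. CLIA certificate present → met
10. condition 'performs genetic testing' does not hold → requirement n/a → met
11. qualified laboratory directors 0 < 2 → not met
Not met: 4, 6, 11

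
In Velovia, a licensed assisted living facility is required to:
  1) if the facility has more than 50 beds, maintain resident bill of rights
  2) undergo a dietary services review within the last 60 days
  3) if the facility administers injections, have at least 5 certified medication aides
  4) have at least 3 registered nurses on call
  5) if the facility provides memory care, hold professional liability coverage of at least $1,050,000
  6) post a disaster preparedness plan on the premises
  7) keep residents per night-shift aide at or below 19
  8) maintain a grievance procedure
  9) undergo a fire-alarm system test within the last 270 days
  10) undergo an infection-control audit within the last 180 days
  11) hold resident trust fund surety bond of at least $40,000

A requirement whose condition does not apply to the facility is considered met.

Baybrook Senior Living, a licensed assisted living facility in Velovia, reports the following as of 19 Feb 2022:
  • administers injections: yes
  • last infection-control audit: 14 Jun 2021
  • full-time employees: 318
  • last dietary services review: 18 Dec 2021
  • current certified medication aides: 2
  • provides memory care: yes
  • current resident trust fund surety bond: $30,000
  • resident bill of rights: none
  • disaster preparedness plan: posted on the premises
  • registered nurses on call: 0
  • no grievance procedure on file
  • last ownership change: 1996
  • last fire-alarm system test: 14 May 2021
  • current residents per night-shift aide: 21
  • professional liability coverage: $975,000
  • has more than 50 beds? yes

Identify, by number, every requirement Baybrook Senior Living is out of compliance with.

1. condition 'has more than 50 beds' holds; resident bill of rights absent → not met
2. dietary services review 63 days ago vs limit 60 → not met
3. condition 'administers injections' holds; certified medication aides 2 < 5 → not met
4. registered nurses on call 0 < 3 → not met
5. condition 'provides memory care' holds; professional liability coverage $975,000 < $1,050,000 → not met
6. disaster preparedness plan present → met
7. residents per night-shift aide 21 > 19 → not met
8. grievance procedure absent → not met
9. fire-alarm system test 281 days ago vs limit 270 → not met
10. infection-control audit 250 days ago vs limit 180 → not met
11. resident trust fund surety bond $30,000 < $40,000 → not met
Not met: 1, 2, 3, 4, 5, 7, 8, 9, 10, 11

1, 2, 3, 4, 5, 7, 8, 9, 10, 11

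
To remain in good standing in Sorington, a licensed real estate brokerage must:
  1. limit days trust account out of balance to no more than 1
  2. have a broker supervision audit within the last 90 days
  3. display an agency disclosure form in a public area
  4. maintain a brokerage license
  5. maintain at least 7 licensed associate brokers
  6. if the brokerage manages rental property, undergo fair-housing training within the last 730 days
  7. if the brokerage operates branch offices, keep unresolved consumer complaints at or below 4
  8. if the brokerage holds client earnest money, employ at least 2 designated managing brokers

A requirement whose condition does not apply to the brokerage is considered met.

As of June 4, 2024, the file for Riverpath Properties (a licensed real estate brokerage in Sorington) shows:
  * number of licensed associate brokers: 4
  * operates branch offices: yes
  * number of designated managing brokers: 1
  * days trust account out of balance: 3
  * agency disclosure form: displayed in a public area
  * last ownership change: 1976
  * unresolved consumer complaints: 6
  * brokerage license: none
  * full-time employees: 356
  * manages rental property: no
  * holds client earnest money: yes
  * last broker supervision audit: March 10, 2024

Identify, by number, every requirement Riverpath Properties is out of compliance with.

1, 4, 5, 7, 8

1. days trust account out of balance 3 > 1 → not met
2. broker supervision audit 86 days ago vs limit 90 → met
3. agency disclosure form present → met
4. brokerage license absent → not met
5. licensed associate brokers 4 < 7 → not met
6. condition 'manages rental property' does not hold → requirement n/a → met
7. condition 'operates branch offices' holds; unresolved consumer complaints 6 > 4 → not met
8. condition 'holds client earnest money' holds; designated managing brokers 1 < 2 → not met
Not met: 1, 4, 5, 7, 8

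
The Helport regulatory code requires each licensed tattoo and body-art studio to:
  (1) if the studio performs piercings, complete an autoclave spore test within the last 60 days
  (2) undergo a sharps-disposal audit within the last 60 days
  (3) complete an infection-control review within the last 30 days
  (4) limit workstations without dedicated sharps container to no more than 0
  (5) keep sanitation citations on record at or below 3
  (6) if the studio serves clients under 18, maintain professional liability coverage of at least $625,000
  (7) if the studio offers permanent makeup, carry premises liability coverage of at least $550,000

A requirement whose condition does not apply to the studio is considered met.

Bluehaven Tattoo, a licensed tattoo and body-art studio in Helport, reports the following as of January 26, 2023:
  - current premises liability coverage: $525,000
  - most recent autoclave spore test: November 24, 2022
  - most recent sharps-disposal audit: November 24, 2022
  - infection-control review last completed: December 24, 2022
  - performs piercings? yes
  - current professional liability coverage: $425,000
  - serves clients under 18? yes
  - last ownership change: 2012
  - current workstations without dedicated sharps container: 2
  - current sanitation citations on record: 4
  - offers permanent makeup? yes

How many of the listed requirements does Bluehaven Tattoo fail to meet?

7

1. condition 'performs piercings' holds; autoclave spore test 63 days ago vs limit 60 → not met
2. sharps-disposal audit 63 days ago vs limit 60 → not met
3. infection-control review 33 days ago vs limit 30 → not met
4. workstations without dedicated sharps container 2 > 0 → not met
5. sanitation citations on record 4 > 3 → not met
6. condition 'serves clients under 18' holds; professional liability coverage $425,000 < $625,000 → not met
7. condition 'offers permanent makeup' holds; premises liability coverage $525,000 < $550,000 → not met
Not met: 7 of 7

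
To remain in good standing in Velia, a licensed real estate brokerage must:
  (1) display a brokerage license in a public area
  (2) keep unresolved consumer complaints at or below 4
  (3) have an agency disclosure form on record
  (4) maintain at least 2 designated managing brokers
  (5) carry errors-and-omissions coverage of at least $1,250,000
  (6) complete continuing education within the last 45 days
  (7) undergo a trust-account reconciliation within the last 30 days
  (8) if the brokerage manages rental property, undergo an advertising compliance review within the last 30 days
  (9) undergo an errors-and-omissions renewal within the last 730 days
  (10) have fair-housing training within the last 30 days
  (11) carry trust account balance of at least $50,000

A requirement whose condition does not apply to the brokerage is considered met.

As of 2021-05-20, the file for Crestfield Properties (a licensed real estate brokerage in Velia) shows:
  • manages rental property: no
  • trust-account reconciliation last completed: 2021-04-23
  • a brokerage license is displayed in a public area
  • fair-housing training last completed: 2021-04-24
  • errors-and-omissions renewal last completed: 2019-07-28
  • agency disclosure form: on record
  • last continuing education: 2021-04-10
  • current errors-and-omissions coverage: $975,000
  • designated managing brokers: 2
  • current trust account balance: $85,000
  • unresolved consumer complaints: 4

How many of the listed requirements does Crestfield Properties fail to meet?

1. brokerage license present → met
2. unresolved consumer complaints 4 ≤ 4 → met
3. agency disclosure form present → met
4. designated managing brokers 2 ≥ 2 → met
5. errors-and-omissions coverage $975,000 < $1,250,000 → not met
6. continuing education 40 days ago vs limit 45 → met
7. trust-account reconciliation 27 days ago vs limit 30 → met
8. condition 'manages rental property' does not hold → requirement n/a → met
9. errors-and-omissions renewal 662 days ago vs limit 730 → met
10. fair-housing training 26 days ago vs limit 30 → met
11. trust account balance $85,000 ≥ $50,000 → met
Not met: 1 of 11

1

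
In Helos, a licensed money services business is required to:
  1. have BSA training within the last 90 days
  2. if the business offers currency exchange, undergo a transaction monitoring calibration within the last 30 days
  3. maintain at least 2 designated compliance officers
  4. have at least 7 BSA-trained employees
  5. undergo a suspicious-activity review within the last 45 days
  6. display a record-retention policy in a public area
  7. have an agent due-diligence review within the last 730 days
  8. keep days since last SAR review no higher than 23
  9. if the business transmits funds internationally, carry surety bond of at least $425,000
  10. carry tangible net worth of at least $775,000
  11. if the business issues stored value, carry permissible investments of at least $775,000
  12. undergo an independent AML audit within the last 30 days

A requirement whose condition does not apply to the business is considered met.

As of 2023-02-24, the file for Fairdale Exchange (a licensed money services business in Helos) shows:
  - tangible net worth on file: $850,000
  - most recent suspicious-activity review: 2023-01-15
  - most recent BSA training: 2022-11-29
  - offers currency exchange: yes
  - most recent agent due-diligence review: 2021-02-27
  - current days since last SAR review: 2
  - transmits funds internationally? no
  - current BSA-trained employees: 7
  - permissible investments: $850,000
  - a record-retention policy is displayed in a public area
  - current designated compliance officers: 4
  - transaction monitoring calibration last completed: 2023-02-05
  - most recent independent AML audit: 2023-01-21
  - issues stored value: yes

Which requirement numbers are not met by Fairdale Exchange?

12

1. BSA training 87 days ago vs limit 90 → met
2. condition 'offers currency exchange' holds; transaction monitoring calibration 19 days ago vs limit 30 → met
3. designated compliance officers 4 ≥ 2 → met
4. BSA-trained employees 7 ≥ 7 → met
5. suspicious-activity review 40 days ago vs limit 45 → met
6. record-retention policy present → met
7. agent due-diligence review 727 days ago vs limit 730 → met
8. days since last SAR review 2 ≤ 23 → met
9. condition 'transmits funds internationally' does not hold → requirement n/a → met
10. tangible net worth $850,000 ≥ $775,000 → met
11. condition 'issues stored value' holds; permissible investments $850,000 ≥ $775,000 → met
12. independent AML audit 34 days ago vs limit 30 → not met
Not met: 12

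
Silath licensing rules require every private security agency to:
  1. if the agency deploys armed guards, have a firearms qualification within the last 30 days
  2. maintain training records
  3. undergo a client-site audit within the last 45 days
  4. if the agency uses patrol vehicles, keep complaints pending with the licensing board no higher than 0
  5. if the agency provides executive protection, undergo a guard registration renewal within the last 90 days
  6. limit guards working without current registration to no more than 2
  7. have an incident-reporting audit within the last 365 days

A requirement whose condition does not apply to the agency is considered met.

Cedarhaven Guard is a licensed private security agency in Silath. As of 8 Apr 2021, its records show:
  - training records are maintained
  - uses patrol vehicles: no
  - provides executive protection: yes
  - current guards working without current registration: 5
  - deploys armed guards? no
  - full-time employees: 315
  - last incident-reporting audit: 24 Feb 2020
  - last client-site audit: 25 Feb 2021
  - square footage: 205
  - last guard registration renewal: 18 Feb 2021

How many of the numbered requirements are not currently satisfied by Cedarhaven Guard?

1. condition 'deploys armed guards' does not hold → requirement n/a → met
2. training records present → met
3. client-site audit 42 days ago vs limit 45 → met
4. condition 'uses patrol vehicles' does not hold → requirement n/a → met
5. condition 'provides executive protection' holds; guard registration renewal 49 days ago vs limit 90 → met
6. guards working without current registration 5 > 2 → not met
7. incident-reporting audit 409 days ago vs limit 365 → not met
Not met: 2 of 7

2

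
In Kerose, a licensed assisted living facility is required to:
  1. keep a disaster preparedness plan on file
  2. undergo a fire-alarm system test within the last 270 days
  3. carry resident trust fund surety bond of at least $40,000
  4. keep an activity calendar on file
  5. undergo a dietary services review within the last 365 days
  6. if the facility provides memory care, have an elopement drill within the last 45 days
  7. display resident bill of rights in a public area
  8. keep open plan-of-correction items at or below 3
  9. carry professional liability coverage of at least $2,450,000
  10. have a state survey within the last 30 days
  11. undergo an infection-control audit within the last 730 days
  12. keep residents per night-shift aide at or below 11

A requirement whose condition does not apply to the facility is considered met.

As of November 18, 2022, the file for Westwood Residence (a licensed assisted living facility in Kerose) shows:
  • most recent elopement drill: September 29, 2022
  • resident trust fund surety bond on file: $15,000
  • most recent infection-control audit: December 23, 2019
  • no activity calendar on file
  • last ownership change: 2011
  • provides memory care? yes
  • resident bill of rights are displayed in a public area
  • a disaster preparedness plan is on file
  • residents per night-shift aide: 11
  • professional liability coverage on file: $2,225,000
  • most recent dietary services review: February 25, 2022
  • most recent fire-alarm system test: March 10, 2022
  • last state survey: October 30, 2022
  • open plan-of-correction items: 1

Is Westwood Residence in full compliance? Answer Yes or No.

1. disaster preparedness plan present → met
2. fire-alarm system test 253 days ago vs limit 270 → met
3. resident trust fund surety bond $15,000 < $40,000 → not met
4. activity calendar absent → not met
5. dietary services review 266 days ago vs limit 365 → met
6. condition 'provides memory care' holds; elopement drill 50 days ago vs limit 45 → not met
7. resident bill of rights present → met
8. open plan-of-correction items 1 ≤ 3 → met
9. professional liability coverage $2,225,000 < $2,450,000 → not met
10. state survey 19 days ago vs limit 30 → met
11. infection-control audit 1061 days ago vs limit 730 → not met
12. residents per night-shift aide 11 ≤ 11 → met
Not met: 3, 4, 6, 9, 11

No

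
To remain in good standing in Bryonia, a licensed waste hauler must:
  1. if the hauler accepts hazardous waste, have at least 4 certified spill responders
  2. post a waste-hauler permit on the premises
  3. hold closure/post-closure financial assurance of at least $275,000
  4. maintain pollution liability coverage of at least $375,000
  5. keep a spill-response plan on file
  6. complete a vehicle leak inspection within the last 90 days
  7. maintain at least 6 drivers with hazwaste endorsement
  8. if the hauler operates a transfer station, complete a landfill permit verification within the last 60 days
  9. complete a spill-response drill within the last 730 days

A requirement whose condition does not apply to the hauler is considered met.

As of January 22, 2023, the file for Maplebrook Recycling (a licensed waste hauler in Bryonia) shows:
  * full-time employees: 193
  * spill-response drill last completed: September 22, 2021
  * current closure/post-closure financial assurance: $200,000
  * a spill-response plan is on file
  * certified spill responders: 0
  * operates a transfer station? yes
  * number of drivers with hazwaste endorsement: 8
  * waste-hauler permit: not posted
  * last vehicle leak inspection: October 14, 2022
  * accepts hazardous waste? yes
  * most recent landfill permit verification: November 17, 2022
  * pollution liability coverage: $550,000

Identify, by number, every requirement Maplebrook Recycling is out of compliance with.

1. condition 'accepts hazardous waste' holds; certified spill responders 0 < 4 → not met
2. waste-hauler permit absent → not met
3. closure/post-closure financial assurance $200,000 < $275,000 → not met
4. pollution liability coverage $550,000 ≥ $375,000 → met
5. spill-response plan present → met
6. vehicle leak inspection 100 days ago vs limit 90 → not met
7. drivers with hazwaste endorsement 8 ≥ 6 → met
8. condition 'operates a transfer station' holds; landfill permit verification 66 days ago vs limit 60 → not met
9. spill-response drill 487 days ago vs limit 730 → met
Not met: 1, 2, 3, 6, 8

1, 2, 3, 6, 8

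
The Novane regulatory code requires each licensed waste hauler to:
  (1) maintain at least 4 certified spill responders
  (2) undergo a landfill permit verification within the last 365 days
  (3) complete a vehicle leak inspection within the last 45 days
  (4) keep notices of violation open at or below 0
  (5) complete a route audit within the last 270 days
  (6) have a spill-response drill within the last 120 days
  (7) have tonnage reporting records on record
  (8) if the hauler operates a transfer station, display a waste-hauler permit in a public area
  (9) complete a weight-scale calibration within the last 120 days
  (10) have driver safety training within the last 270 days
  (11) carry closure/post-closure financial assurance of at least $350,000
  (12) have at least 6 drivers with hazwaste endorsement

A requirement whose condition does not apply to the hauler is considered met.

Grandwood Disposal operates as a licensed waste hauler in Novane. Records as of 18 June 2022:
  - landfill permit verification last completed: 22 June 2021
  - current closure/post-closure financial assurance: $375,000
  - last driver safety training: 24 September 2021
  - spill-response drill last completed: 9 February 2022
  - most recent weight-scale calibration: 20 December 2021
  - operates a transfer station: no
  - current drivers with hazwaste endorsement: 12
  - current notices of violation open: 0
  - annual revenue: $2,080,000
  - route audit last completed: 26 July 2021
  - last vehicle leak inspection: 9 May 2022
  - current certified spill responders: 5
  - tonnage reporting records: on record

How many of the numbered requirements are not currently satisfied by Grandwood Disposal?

3

1. certified spill responders 5 ≥ 4 → met
2. landfill permit verification 361 days ago vs limit 365 → met
3. vehicle leak inspection 40 days ago vs limit 45 → met
4. notices of violation open 0 ≤ 0 → met
5. route audit 327 days ago vs limit 270 → not met
6. spill-response drill 129 days ago vs limit 120 → not met
7. tonnage reporting records present → met
8. condition 'operates a transfer station' does not hold → requirement n/a → met
9. weight-scale calibration 180 days ago vs limit 120 → not met
10. driver safety training 267 days ago vs limit 270 → met
11. closure/post-closure financial assurance $375,000 ≥ $350,000 → met
12. drivers with hazwaste endorsement 12 ≥ 6 → met
Not met: 3 of 12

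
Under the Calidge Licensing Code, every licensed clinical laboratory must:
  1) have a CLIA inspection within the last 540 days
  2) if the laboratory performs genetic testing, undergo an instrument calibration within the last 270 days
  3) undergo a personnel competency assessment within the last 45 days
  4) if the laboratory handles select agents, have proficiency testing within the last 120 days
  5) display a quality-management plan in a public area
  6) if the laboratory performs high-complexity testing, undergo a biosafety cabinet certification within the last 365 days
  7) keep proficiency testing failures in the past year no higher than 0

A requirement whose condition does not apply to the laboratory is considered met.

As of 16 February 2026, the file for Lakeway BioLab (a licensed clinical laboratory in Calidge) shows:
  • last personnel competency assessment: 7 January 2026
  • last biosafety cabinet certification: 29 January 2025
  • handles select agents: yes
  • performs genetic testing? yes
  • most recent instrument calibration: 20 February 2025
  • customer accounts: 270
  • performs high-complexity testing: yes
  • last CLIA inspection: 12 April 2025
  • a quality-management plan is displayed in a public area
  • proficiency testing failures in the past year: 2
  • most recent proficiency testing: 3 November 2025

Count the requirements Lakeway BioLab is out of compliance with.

1. CLIA inspection 310 days ago vs limit 540 → met
2. condition 'performs genetic testing' holds; instrument calibration 361 days ago vs limit 270 → not met
3. personnel competency assessment 40 days ago vs limit 45 → met
4. condition 'handles select agents' holds; proficiency testing 105 days ago vs limit 120 → met
5. quality-management plan present → met
6. condition 'performs high-complexity testing' holds; biosafety cabinet certification 383 days ago vs limit 365 → not met
7. proficiency testing failures in the past year 2 > 0 → not met
Not met: 3 of 7

3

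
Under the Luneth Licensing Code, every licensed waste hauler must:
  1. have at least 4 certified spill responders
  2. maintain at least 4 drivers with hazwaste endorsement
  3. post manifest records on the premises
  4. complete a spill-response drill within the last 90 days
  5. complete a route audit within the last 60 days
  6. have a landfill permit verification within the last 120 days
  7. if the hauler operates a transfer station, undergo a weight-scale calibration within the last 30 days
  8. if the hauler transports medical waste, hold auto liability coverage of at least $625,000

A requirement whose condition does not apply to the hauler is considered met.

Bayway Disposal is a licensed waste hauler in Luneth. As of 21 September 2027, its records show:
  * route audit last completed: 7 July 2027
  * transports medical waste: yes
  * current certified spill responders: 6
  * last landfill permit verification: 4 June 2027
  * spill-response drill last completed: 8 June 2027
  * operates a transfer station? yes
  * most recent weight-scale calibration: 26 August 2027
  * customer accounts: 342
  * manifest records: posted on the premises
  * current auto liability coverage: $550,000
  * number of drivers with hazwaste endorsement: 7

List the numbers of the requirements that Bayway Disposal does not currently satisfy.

4, 5, 8

1. certified spill responders 6 ≥ 4 → met
2. drivers with hazwaste endorsement 7 ≥ 4 → met
3. manifest records present → met
4. spill-response drill 105 days ago vs limit 90 → not met
5. route audit 76 days ago vs limit 60 → not met
6. landfill permit verification 109 days ago vs limit 120 → met
7. condition 'operates a transfer station' holds; weight-scale calibration 26 days ago vs limit 30 → met
8. condition 'transports medical waste' holds; auto liability coverage $550,000 < $625,000 → not met
Not met: 4, 5, 8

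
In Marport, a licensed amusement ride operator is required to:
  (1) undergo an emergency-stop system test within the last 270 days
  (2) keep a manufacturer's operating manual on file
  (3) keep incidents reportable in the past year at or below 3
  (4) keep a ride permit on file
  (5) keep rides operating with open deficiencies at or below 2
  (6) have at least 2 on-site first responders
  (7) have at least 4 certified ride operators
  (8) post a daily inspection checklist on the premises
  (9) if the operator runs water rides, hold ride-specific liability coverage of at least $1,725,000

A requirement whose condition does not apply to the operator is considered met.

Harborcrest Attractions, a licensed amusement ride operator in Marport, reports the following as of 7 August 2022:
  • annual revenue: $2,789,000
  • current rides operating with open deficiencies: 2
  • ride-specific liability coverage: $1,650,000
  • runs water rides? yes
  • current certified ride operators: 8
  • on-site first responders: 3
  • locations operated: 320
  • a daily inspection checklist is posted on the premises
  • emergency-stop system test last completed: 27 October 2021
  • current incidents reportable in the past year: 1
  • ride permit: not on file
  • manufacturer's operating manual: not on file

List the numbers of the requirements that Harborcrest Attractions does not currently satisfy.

1. emergency-stop system test 284 days ago vs limit 270 → not met
2. manufacturer's operating manual absent → not met
3. incidents reportable in the past year 1 ≤ 3 → met
4. ride permit absent → not met
5. rides operating with open deficiencies 2 ≤ 2 → met
6. on-site first responders 3 ≥ 2 → met
7. certified ride operators 8 ≥ 4 → met
8. daily inspection checklist present → met
9. condition 'runs water rides' holds; ride-specific liability coverage $1,650,000 < $1,725,000 → not met
Not met: 1, 2, 4, 9

1, 2, 4, 9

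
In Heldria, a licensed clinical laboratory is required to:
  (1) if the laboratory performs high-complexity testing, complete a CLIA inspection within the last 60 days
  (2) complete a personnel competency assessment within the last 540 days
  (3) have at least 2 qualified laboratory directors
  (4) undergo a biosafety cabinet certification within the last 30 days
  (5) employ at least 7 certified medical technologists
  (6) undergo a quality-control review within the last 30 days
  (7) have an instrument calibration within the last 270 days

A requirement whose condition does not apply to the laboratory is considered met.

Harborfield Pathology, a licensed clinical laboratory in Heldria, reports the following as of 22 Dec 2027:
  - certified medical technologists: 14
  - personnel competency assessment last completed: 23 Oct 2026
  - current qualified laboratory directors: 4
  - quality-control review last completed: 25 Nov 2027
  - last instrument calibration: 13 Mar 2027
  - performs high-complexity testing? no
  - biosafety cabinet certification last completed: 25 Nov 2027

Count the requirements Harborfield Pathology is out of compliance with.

1

1. condition 'performs high-complexity testing' does not hold → requirement n/a → met
2. personnel competency assessment 425 days ago vs limit 540 → met
3. qualified laboratory directors 4 ≥ 2 → met
4. biosafety cabinet certification 27 days ago vs limit 30 → met
5. certified medical technologists 14 ≥ 7 → met
6. quality-control review 27 days ago vs limit 30 → met
7. instrument calibration 284 days ago vs limit 270 → not met
Not met: 1 of 7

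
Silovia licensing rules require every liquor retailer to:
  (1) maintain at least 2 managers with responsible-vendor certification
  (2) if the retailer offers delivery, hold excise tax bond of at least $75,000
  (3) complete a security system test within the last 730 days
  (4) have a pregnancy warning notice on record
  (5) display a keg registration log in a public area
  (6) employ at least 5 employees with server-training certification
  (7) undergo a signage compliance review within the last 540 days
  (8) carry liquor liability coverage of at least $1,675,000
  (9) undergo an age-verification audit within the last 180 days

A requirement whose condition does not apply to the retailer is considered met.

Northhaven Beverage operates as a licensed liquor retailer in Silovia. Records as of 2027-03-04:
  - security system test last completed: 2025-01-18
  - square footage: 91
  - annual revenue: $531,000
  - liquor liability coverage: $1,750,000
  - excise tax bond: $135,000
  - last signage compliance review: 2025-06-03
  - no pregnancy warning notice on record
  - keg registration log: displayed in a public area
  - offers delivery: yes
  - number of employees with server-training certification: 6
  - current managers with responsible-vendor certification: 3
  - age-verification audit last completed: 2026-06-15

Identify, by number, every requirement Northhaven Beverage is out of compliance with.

3, 4, 7, 9

1. managers with responsible-vendor certification 3 ≥ 2 → met
2. condition 'offers delivery' holds; excise tax bond $135,000 ≥ $75,000 → met
3. security system test 775 days ago vs limit 730 → not met
4. pregnancy warning notice absent → not met
5. keg registration log present → met
6. employees with server-training certification 6 ≥ 5 → met
7. signage compliance review 639 days ago vs limit 540 → not met
8. liquor liability coverage $1,750,000 ≥ $1,675,000 → met
9. age-verification audit 262 days ago vs limit 180 → not met
Not met: 3, 4, 7, 9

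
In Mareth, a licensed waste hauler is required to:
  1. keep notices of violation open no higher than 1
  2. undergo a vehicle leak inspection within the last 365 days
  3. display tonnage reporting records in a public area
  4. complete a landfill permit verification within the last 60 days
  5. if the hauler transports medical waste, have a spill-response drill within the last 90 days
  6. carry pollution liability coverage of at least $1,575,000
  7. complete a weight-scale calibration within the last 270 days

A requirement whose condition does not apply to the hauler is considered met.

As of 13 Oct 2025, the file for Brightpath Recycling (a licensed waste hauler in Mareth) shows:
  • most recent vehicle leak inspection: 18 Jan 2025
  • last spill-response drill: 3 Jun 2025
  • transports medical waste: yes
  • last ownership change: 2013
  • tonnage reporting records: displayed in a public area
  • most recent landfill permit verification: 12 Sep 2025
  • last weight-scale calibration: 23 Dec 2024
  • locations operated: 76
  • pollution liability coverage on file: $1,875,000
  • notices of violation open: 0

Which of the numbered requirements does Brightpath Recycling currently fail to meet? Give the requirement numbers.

5, 7

1. notices of violation open 0 ≤ 1 → met
2. vehicle leak inspection 268 days ago vs limit 365 → met
3. tonnage reporting records present → met
4. landfill permit verification 31 days ago vs limit 60 → met
5. condition 'transports medical waste' holds; spill-response drill 132 days ago vs limit 90 → not met
6. pollution liability coverage $1,875,000 ≥ $1,575,000 → met
7. weight-scale calibration 294 days ago vs limit 270 → not met
Not met: 5, 7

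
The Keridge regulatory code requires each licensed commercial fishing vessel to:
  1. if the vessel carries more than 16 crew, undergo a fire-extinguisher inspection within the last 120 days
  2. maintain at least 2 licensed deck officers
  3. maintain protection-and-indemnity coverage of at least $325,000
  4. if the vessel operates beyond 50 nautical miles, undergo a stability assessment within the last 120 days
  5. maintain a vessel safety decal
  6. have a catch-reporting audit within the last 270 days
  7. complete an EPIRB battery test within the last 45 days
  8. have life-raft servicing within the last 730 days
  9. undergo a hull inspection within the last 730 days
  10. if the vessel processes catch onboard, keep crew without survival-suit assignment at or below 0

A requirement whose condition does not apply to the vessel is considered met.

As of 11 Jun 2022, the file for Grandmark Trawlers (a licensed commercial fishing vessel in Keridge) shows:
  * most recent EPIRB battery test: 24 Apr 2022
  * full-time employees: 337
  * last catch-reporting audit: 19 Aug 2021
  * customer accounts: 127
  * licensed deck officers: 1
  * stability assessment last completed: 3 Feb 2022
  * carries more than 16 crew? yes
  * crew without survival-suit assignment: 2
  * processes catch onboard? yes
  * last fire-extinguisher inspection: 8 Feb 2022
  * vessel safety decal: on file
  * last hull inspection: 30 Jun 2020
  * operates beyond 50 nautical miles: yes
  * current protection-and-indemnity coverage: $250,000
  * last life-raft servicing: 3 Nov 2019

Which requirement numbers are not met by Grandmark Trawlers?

1, 2, 3, 4, 6, 7, 8, 10

1. condition 'carries more than 16 crew' holds; fire-extinguisher inspection 123 days ago vs limit 120 → not met
2. licensed deck officers 1 < 2 → not met
3. protection-and-indemnity coverage $250,000 < $325,000 → not met
4. condition 'operates beyond 50 nautical miles' holds; stability assessment 128 days ago vs limit 120 → not met
5. vessel safety decal present → met
6. catch-reporting audit 296 days ago vs limit 270 → not met
7. EPIRB battery test 48 days ago vs limit 45 → not met
8. life-raft servicing 951 days ago vs limit 730 → not met
9. hull inspection 711 days ago vs limit 730 → met
10. condition 'processes catch onboard' holds; crew without survival-suit assignment 2 > 0 → not met
Not met: 1, 2, 3, 4, 6, 7, 8, 10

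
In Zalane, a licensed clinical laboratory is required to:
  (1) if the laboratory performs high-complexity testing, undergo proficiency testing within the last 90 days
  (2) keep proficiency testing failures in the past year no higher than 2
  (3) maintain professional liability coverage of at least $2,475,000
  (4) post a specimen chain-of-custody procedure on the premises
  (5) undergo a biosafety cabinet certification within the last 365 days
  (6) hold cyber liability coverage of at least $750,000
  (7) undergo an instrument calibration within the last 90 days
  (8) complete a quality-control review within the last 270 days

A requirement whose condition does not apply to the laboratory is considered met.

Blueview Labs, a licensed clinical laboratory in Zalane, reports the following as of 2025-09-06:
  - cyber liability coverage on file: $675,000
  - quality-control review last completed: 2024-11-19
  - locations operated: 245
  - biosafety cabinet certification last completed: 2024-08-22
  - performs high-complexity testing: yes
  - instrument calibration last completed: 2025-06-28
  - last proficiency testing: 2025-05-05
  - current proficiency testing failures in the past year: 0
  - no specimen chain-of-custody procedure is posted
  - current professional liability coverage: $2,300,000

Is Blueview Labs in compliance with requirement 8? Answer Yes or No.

No

8. quality-control review 291 days ago vs limit 270 → not met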